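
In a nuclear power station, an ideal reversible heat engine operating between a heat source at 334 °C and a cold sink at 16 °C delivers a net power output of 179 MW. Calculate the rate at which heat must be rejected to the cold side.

Q̇_C ≈ 163 MW

T_H = 334 °C → 334 + 273.15 = 607.15 K.
T_C = 16 °C → 16 + 273.15 = 289.15 K.
For a reversible engine, η = 1 − T_C/T_H = 1 − 289.15/607.15 = 0.5238.
Since Q_C/Q_H = T_C/T_H and Q_H = W/η, Q_C = W·T_C/(T_H − T_C) = 179 × 289.15/318.00 = 163 MW.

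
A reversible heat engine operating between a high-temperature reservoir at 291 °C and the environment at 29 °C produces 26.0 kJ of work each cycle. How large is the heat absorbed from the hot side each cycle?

Q_H ≈ 56.0 kJ

T_H = 291 °C → 291 + 273.15 = 564.15 K.
T_C = 29 °C → 29 + 273.15 = 302.15 K.
The Carnot efficiency is η = 1 − T_C/T_H = 1 − 302.15/564.15 = 0.4644.
Q_H = W/η = 26.0/0.4644 = 56.0 kJ.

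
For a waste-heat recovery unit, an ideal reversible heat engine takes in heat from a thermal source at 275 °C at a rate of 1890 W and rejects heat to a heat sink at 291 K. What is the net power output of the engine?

T_H = 275 °C → 275 + 273.15 = 548.15 K.
For a reversible engine, η = 1 − T_C/T_H = 1 − 291.00/548.15 = 0.4691.
W = η·Q_H = 0.4691 × 1890 = 887 W.

Ẇ ≈ 887 W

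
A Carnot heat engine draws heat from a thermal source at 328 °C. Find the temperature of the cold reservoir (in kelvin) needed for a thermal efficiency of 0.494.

T_C ≈ 304 K

T_H = 328 °C → 328 + 273.15 = 601.15 K.
From η = 1 − T_C/T_H, T_C = T_H·(1 − η) = 601.15 × (1 − 0.494) = 304 K.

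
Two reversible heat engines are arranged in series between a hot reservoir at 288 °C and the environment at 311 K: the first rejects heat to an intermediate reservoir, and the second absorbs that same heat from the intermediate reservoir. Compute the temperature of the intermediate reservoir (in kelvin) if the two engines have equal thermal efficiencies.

T_m ≈ 418 K

T_H = 288 °C → 288 + 273.15 = 561.15 K.
Equal efficiencies require 1 − T_m/T_H = 1 − T_C/T_m, i.e. T_m/T_H = T_C/T_m, so T_m = √(T_H·T_C) = √(561.15 × 311.00) = 418 K.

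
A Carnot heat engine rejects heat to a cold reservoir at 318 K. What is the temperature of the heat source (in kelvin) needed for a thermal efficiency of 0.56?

From η = 1 − T_C/T_H, solving for T_H gives T_H = T_C/(1 − η) = 318.00/(1 − 0.56) = 723 K.

T_H ≈ 723 K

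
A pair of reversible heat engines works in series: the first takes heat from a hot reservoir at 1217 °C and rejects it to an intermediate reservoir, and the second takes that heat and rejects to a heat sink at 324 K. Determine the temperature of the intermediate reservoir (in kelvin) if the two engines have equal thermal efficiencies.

T_m ≈ 695 K

T_H = 1217 °C → 1217 + 273.15 = 1490.15 K.
Equal efficiencies require 1 − T_m/T_H = 1 − T_C/T_m, i.e. T_m/T_H = T_C/T_m, so T_m = √(T_H·T_C) = √(1490.15 × 324.00) = 695 K.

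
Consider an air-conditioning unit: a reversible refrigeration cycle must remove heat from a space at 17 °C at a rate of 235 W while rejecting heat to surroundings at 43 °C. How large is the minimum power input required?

Ẇ_in ≈ 21.1 W

T_H = 43 °C → 43 + 273.15 = 316.15 K.
T_C = 17 °C → 17 + 273.15 = 290.15 K.
For a reversible refrigerator, COP_R = T_C/(T_H − T_C) = 290.15/26.00 = 11.1596.
W = Q_C/COP_R = 235/11.1596 = 21.1 W.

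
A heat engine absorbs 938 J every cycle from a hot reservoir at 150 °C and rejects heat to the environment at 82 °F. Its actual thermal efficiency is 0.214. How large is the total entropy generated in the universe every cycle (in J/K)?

ΔS_univ ≈ 0.233 J/K

T_H = 150 °C → 150 + 273.15 = 423.15 K.
T_C = 82 °F → (82 − 32) × 5/9 = 27.78 °C = 300.93 K.
W = η·Q_H = 0.214 × 938 = 200.7 J, so Q_C = Q_H − W = 737.3 J.
Reservoir entropy changes: ΔS_H = −Q_H/T_H = −938/423.15 = -2.217 J/K and ΔS_C = +Q_C/T_C = 737.3/300.93 = 2.450 J/K.
ΔS_univ = −Q_H/T_H + Q_C/T_C = 0.233 J/K (> 0, since η = 0.214 < η_Carnot = 0.289).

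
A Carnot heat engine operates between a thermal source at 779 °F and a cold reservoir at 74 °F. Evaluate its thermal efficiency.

η ≈ 0.569

T_H = 779 °F → (779 − 32) × 5/9 = 415.00 °C = 688.15 K.
T_C = 74 °F → (74 − 32) × 5/9 = 23.33 °C = 296.48 K.
Since the cycle is reversible, η = 1 − T_C/T_H = 1 − 296.48/688.15 = 0.569.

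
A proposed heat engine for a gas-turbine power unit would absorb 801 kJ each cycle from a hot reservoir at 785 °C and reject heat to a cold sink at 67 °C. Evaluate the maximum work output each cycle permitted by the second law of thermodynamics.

T_H = 785 °C → 785 + 273.15 = 1058.15 K.
T_C = 67 °C → 67 + 273.15 = 340.15 K.
By the Carnot theorem, η_max = 1 − T_C/T_H = 1 − 340.15/1058.15 = 0.6785.
W_max = η_max · Q_H = 0.6785 × 801 = 543.5 kJ.

W_max ≈ 543.5 kJ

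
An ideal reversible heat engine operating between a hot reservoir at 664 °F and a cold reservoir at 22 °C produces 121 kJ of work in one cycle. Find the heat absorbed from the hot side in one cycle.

T_H = 664 °F → (664 − 32) × 5/9 = 351.11 °C = 624.26 K.
T_C = 22 °C → 22 + 273.15 = 295.15 K.
For a reversible engine, η = 1 − T_C/T_H = 1 − 295.15/624.26 = 0.5272.
Q_H = W/η = 121/0.5272 = 230 kJ.

Q_H ≈ 230 kJ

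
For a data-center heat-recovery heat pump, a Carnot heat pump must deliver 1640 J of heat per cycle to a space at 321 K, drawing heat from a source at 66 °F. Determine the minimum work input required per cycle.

W_in ≈ 148 J

T_C = 66 °F → (66 − 32) × 5/9 = 18.89 °C = 292.04 K.
COP_HP = T_H/(T_H − T_C) = 321.00/28.96 = 11.0838.
W = Q_H/COP_HP = 1640/11.0838 = 148 J.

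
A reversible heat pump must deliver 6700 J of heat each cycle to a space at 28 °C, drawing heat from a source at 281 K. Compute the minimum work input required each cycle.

W_in ≈ 448.3 J

T_H = 28 °C → 28 + 273.15 = 301.15 K.
For a reversible heat pump, COP_HP = T_H/(T_H − T_C) = 301.15/20.15 = 14.9454.
W = Q_H/COP_HP = 6700/14.9454 = 448.3 J.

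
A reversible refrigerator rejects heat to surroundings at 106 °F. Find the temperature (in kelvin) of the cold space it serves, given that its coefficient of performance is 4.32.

T_C ≈ 255.2 K

T_H = 106 °F → (106 − 32) × 5/9 = 41.11 °C = 314.26 K.
COP_R = T_C/(T_H − T_C) ⇒ T_C = T_H·COP_R/(1 + COP_R) = 314.26 × 4.32/(1 + 4.32) = 255.2 K.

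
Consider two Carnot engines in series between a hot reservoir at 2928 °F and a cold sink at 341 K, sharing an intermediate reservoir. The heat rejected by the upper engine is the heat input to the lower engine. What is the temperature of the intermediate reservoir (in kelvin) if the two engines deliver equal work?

T_H = 2928 °F → (2928 − 32) × 5/9 = 1608.89 °C = 1882.04 K.
For reversible stages Q_m = Q_H·(T_m/T_H). Setting W₁ = Q_H(1 − T_m/T_H) equal to W₂ = Q_m(1 − T_C/T_m) = Q_H·(T_m − T_C)/T_H gives T_H − T_m = T_m − T_C, so T_m = (T_H + T_C)/2 = (1882.04 + 341.00)/2 = 1110 K.

T_m ≈ 1110 K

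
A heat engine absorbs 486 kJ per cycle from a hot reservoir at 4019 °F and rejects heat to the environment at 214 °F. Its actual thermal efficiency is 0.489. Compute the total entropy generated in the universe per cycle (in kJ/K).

ΔS_univ ≈ 0.4682 kJ/K

T_H = 4019 °F → (4019 − 32) × 5/9 = 2215.00 °C = 2488.15 K.
T_C = 214 °F → (214 − 32) × 5/9 = 101.11 °C = 374.26 K.
W = η·Q_H = 0.489 × 486 = 237.7 kJ, so Q_C = Q_H − W = 248.3 kJ.
The hot reservoir loses entropy Q_H/T_H = 486/2488.15 = 0.1953 kJ/K; the cold reservoir gains Q_C/T_C = 248.3/374.26 = 0.6636 kJ/K.
ΔS_univ = −Q_H/T_H + Q_C/T_C = 0.4682 kJ/K (> 0, since η = 0.489 < η_Carnot = 0.850).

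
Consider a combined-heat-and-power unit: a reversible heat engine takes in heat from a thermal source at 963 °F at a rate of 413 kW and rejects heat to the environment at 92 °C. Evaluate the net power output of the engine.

T_H = 963 °F → (963 − 32) × 5/9 = 517.22 °C = 790.37 K.
T_C = 92 °C → 92 + 273.15 = 365.15 K.
η_rev = 1 − T_C/T_H = 1 − 365.15/790.37 = 0.5380.
W = η·Q_H = 0.5380 × 413 = 222 kW.

Ẇ ≈ 222 kW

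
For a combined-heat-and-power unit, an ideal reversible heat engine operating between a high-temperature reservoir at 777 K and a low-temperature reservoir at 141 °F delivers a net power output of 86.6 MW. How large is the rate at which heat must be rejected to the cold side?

Q̇_C ≈ 65.19 MW

T_C = 141 °F → (141 − 32) × 5/9 = 60.56 °C = 333.71 K.
Since the cycle is reversible, η = 1 − T_C/T_H = 1 − 333.71/777.00 = 0.5705.
Since Q_C/Q_H = T_C/T_H and Q_H = W/η, Q_C = W·T_C/(T_H − T_C) = 86.6 × 333.71/443.29 = 65.19 MW.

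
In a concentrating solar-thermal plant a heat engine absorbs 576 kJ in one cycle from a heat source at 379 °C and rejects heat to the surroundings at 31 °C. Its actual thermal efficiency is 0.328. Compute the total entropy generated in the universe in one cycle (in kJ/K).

T_H = 379 °C → 379 + 273.15 = 652.15 K.
T_C = 31 °C → 31 + 273.15 = 304.15 K.
W = η·Q_H = 0.328 × 576 = 188.9 kJ, so Q_C = Q_H − W = 387.1 kJ.
Reservoir entropy changes: ΔS_H = −Q_H/T_H = −576/652.15 = -0.8832 kJ/K and ΔS_C = +Q_C/T_C = 387.1/304.15 = 1.273 kJ/K.
ΔS_univ = −Q_H/T_H + Q_C/T_C = 0.389 kJ/K (> 0, since η = 0.328 < η_Carnot = 0.534).

ΔS_univ ≈ 0.389 kJ/K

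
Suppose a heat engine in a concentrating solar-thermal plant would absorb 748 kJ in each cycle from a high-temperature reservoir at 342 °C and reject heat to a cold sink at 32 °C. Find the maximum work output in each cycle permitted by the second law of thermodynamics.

W_max ≈ 376.9 kJ

T_H = 342 °C → 342 + 273.15 = 615.15 K.
T_C = 32 °C → 32 + 273.15 = 305.15 K.
The second-law ceiling is the Carnot efficiency, η_max = 1 − T_C/T_H = 1 − 305.15/615.15 = 0.5039.
W_max = η_max · Q_H = 0.5039 × 748 = 376.9 kJ.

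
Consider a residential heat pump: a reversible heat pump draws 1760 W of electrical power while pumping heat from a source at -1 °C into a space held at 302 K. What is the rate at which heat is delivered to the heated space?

Q̇_H ≈ 17800 W

T_C = -1 °C → -1 + 273.15 = 272.15 K.
For a reversible heat pump, COP_HP = T_H/(T_H − T_C) = 302.00/29.85 = 10.1173.
Q_H = COP_HP · W = 10.1173 × 1760 = 17800 W.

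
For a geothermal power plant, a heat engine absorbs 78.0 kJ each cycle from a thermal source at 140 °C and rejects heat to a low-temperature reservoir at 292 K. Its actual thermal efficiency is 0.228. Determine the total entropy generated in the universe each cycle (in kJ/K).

ΔS_univ ≈ 0.0174 kJ/K

T_H = 140 °C → 140 + 273.15 = 413.15 K.
W = η·Q_H = 0.228 × 78.0 = 17.78 kJ, so Q_C = Q_H − W = 60.22 kJ.
Reservoir entropy changes: ΔS_H = −Q_H/T_H = −78.0/413.15 = -0.1888 kJ/K and ΔS_C = +Q_C/T_C = 60.22/292.00 = 0.2062 kJ/K.
ΔS_univ = −Q_H/T_H + Q_C/T_C = 0.0174 kJ/K (> 0, since η = 0.228 < η_Carnot = 0.293).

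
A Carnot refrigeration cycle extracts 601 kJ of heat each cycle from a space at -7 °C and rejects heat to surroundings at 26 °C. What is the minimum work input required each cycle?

W_in ≈ 74.5 kJ

T_H = 26 °C → 26 + 273.15 = 299.15 K.
T_C = -7 °C → -7 + 273.15 = 266.15 K.
COP_R = T_C/(T_H − T_C) = 266.15/33.00 = 8.0652.
W = Q_C/COP_R = 601/8.0652 = 74.5 kJ.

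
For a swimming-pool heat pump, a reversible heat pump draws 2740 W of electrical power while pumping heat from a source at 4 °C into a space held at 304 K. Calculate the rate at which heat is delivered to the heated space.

T_C = 4 °C → 4 + 273.15 = 277.15 K.
Reversible heating COP: COP_HP = T_H/(T_H − T_C) = 304.00/26.85 = 11.3222.
Q_H = COP_HP · W = 11.3222 × 2740 = 31000 W.

Q̇_H ≈ 31000 W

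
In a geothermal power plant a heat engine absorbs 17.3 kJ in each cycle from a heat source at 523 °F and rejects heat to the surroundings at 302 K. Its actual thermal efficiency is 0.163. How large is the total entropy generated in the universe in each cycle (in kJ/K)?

T_H = 523 °F → (523 − 32) × 5/9 = 272.78 °C = 545.93 K.
W = η·Q_H = 0.163 × 17.3 = 2.820 kJ, so Q_C = Q_H − W = 14.48 kJ.
The hot reservoir loses entropy Q_H/T_H = 17.3/545.93 = 0.03169 kJ/K; the cold reservoir gains Q_C/T_C = 14.48/302.00 = 0.04795 kJ/K.
ΔS_univ = −Q_H/T_H + Q_C/T_C = 0.01626 kJ/K (> 0, since η = 0.163 < η_Carnot = 0.447).

ΔS_univ ≈ 0.01626 kJ/K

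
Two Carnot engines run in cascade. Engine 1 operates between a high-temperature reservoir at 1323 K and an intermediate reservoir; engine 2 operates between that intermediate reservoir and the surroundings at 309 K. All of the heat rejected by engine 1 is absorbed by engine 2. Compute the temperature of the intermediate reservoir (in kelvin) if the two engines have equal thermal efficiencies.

Equal efficiencies require 1 − T_m/T_H = 1 − T_C/T_m, i.e. T_m/T_H = T_C/T_m, so T_m = √(T_H·T_C) = √(1323.00 × 309.00) = 639 K.

T_m ≈ 639 K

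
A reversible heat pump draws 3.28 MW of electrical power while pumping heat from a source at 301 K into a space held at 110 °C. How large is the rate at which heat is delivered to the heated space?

T_H = 110 °C → 110 + 273.15 = 383.15 K.
Reversible heating COP: COP_HP = T_H/(T_H − T_C) = 383.15/82.15 = 4.6640.
Q_H = COP_HP · W = 4.6640 × 3.28 = 15.3 MW.

Q̇_H ≈ 15.3 MW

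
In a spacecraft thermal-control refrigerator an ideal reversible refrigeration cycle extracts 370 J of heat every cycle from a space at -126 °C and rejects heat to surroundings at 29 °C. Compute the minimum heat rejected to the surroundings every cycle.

Q_H ≈ 759.7 J

T_H = 29 °C → 29 + 273.15 = 302.15 K.
T_C = -126 °C → -126 + 273.15 = 147.15 K.
For a reversible cycle Q_H/Q_C = T_H/T_C, so Q_H = Q_C·T_H/T_C = 370 × 302.15/147.15 = 759.7 J.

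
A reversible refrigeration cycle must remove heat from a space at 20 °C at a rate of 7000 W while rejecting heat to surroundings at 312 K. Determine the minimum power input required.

T_C = 20 °C → 20 + 273.15 = 293.15 K.
The reversible coefficient of performance is COP_R = T_C/(T_H − T_C) = 293.15/18.85 = 15.5517.
W = Q_C/COP_R = 7000/15.5517 = 450 W.

Ẇ_in ≈ 450 W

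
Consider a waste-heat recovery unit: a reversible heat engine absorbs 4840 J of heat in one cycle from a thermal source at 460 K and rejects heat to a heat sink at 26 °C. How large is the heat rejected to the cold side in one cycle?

Q_C ≈ 3150 J

T_C = 26 °C → 26 + 273.15 = 299.15 K.
The Carnot efficiency is η = 1 − T_C/T_H = 1 − 299.15/460.00 = 0.3497.
For a reversible cycle Q_C/Q_H = T_C/T_H, so Q_C = 4840 × 299.15/460.00 = 3150 J.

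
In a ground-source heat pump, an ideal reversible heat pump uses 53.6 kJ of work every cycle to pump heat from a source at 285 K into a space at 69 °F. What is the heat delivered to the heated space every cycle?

Q_H ≈ 1808 kJ

T_H = 69 °F → (69 − 32) × 5/9 = 20.56 °C = 293.71 K.
The Carnot heat-pump COP is COP_HP = T_H/(T_H − T_C) = 293.71/8.71 = 33.7377.
Q_H = COP_HP · W = 33.7377 × 53.6 = 1808 kJ.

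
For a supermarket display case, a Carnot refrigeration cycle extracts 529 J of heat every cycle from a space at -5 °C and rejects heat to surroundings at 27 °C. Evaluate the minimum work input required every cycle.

T_H = 27 °C → 27 + 273.15 = 300.15 K.
T_C = -5 °C → -5 + 273.15 = 268.15 K.
For a reversible refrigerator, COP_R = T_C/(T_H − T_C) = 268.15/32.00 = 8.3797.
W = Q_C/COP_R = 529/8.3797 = 63.13 J.

W_in ≈ 63.13 J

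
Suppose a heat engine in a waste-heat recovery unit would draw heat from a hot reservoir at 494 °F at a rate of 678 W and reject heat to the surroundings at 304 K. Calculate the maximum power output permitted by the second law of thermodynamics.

Ẇ_max ≈ 289.0 W

T_H = 494 °F → (494 − 32) × 5/9 = 256.67 °C = 529.82 K.
By the Carnot theorem, η_max = 1 − T_C/T_H = 1 − 304.00/529.82 = 0.4262.
W_max = η_max · Q_H = 0.4262 × 678 = 289.0 W.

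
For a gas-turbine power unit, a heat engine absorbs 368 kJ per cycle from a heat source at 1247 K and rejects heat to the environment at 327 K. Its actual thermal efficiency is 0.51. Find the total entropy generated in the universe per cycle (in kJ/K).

ΔS_univ ≈ 0.256 kJ/K

W = η·Q_H = 0.51 × 368 = 187.7 kJ, so Q_C = Q_H − W = 180.3 kJ.
Entropy balance on the reservoirs: −Q_H/T_H = -0.2951 kJ/K, +Q_C/T_C = 0.5514 kJ/K.
ΔS_univ = −Q_H/T_H + Q_C/T_C = 0.256 kJ/K (> 0, since η = 0.51 < η_Carnot = 0.738).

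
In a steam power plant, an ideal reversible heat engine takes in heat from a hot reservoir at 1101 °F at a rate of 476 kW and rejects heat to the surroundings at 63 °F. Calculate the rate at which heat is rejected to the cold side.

Q̇_C ≈ 159.4 kW

T_H = 1101 °F → (1101 − 32) × 5/9 = 593.89 °C = 867.04 K.
T_C = 63 °F → (63 − 32) × 5/9 = 17.22 °C = 290.37 K.
Carnot efficiency: η = 1 − T_C/T_H = 1 − 290.37/867.04 = 0.6651.
For a reversible cycle Q_C/Q_H = T_C/T_H, so Q_C = 476 × 290.37/867.04 = 159.4 kW.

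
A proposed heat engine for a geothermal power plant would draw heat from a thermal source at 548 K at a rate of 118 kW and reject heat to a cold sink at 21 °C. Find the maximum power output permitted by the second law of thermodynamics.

Ẇ_max ≈ 54.7 kW

T_C = 21 °C → 21 + 273.15 = 294.15 K.
No engine can exceed the Carnot limit: η_max = 1 − T_C/T_H = 1 − 294.15/548.00 = 0.4632.
W_max = η_max · Q_H = 0.4632 × 118 = 54.7 kW.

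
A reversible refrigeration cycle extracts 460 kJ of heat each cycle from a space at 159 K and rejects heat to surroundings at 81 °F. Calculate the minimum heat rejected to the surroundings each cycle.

T_H = 81 °F → (81 − 32) × 5/9 = 27.22 °C = 300.37 K.
For a reversible cycle Q_H/Q_C = T_H/T_C, so Q_H = Q_C·T_H/T_C = 460 × 300.37/159.00 = 869 kJ.

Q_H ≈ 869 kJ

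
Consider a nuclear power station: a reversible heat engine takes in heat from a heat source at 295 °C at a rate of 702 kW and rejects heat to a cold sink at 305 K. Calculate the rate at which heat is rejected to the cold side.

T_H = 295 °C → 295 + 273.15 = 568.15 K.
η_rev = 1 − T_C/T_H = 1 − 305.00/568.15 = 0.4632.
For a reversible cycle Q_C/Q_H = T_C/T_H, so Q_C = 702 × 305.00/568.15 = 376.9 kW.

Q̇_C ≈ 376.9 kW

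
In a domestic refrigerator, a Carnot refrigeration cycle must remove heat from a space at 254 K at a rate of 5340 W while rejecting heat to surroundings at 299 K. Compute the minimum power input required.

The reversible coefficient of performance is COP_R = T_C/(T_H − T_C) = 254.00/45.00 = 5.6444.
W = Q_C/COP_R = 5340/5.6444 = 946.1 W.

Ẇ_in ≈ 946.1 W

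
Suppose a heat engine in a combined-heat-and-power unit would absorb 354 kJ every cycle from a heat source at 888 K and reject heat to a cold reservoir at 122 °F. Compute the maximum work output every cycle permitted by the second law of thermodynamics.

W_max ≈ 225 kJ

T_C = 122 °F → (122 − 32) × 5/9 = 50.00 °C = 323.15 K.
By the Carnot theorem, η_max = 1 − T_C/T_H = 1 − 323.15/888.00 = 0.6361.
W_max = η_max · Q_H = 0.6361 × 354 = 225 kJ.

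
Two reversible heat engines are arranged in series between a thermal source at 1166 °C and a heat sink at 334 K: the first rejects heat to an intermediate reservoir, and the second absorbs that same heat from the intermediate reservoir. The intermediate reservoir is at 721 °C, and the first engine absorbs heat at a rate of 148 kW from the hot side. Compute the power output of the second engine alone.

T_H = 1166 °C → 1166 + 273.15 = 1439.15 K.
T_m = 721 °C → 721 + 273.15 = 994.15 K.
Heat entering the second stage: Q_m = Q_H·(T_m/T_H) = 148 × 994.15/1439.15 = 102.2 kW.
Second-stage efficiency η₂ = 1 − T_C/T_m = 1 − 334.00/994.15 = 0.6640, so W₂ = η₂·Q_m = 67.89 kW.

Ẇ₂ ≈ 67.89 kW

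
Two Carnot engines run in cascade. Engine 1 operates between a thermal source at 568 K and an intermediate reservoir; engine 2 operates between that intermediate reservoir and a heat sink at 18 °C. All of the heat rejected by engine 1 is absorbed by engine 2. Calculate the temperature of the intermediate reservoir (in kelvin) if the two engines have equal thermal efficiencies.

T_C = 18 °C → 18 + 273.15 = 291.15 K.
Equal efficiencies require 1 − T_m/T_H = 1 − T_C/T_m, i.e. T_m/T_H = T_C/T_m, so T_m = √(T_H·T_C) = √(568.00 × 291.15) = 407 K.

T_m ≈ 407 K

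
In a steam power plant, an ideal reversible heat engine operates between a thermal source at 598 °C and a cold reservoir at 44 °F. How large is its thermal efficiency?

η ≈ 0.679

T_H = 598 °C → 598 + 273.15 = 871.15 K.
T_C = 44 °F → (44 − 32) × 5/9 = 6.67 °C = 279.82 K.
For a reversible engine, η = 1 − T_C/T_H = 1 − 279.82/871.15 = 0.679.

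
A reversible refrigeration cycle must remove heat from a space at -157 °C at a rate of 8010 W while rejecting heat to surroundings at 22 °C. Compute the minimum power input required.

T_H = 22 °C → 22 + 273.15 = 295.15 K.
T_C = -157 °C → -157 + 273.15 = 116.15 K.
COP_R = T_C/(T_H − T_C) = 116.15/179.00 = 0.6489.
W = Q_C/COP_R = 8010/0.6489 = 12300 W.

Ẇ_in ≈ 12300 W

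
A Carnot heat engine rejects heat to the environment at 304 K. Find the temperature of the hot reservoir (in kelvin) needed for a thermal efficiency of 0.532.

T_H ≈ 649.6 K

From η = 1 − T_C/T_H, solving for T_H gives T_H = T_C/(1 − η) = 304.00/(1 − 0.532) = 649.6 K.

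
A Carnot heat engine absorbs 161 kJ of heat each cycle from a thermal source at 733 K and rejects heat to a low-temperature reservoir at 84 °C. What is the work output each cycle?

T_C = 84 °C → 84 + 273.15 = 357.15 K.
Carnot efficiency: η = 1 − T_C/T_H = 1 − 357.15/733.00 = 0.5128.
W = η·Q_H = 0.5128 × 161 = 82.6 kJ.

W ≈ 82.6 kJ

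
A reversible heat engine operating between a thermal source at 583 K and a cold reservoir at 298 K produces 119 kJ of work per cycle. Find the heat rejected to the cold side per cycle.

Since the cycle is reversible, η = 1 − T_C/T_H = 1 − 298.00/583.00 = 0.4889.
Since Q_C/Q_H = T_C/T_H and Q_H = W/η, Q_C = W·T_C/(T_H − T_C) = 119 × 298.00/285.00 = 124 kJ.

Q_C ≈ 124 kJ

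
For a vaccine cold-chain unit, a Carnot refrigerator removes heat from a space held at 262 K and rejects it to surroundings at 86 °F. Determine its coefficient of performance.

COP_R ≈ 6.37

T_H = 86 °F → (86 − 32) × 5/9 = 30.00 °C = 303.15 K.
Carnot COP: COP_R = T_C/(T_H − T_C) = 262.00/(303.15 − 262.00) = 6.37.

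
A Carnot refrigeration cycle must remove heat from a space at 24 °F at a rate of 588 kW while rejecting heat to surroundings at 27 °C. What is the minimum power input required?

T_H = 27 °C → 27 + 273.15 = 300.15 K.
T_C = 24 °F → (24 − 32) × 5/9 = -4.44 °C = 268.71 K.
For a reversible refrigerator, COP_R = T_C/(T_H − T_C) = 268.71/31.44 = 8.5454.
W = Q_C/COP_R = 588/8.5454 = 68.81 kW.

Ẇ_in ≈ 68.81 kW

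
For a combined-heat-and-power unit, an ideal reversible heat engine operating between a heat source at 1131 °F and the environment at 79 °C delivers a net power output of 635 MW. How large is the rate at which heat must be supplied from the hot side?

Q̇_H ≈ 1060 MW

T_H = 1131 °F → (1131 − 32) × 5/9 = 610.56 °C = 883.71 K.
T_C = 79 °C → 79 + 273.15 = 352.15 K.
Carnot efficiency: η = 1 − T_C/T_H = 1 − 352.15/883.71 = 0.6015.
Q_H = W/η = 635/0.6015 = 1060 MW.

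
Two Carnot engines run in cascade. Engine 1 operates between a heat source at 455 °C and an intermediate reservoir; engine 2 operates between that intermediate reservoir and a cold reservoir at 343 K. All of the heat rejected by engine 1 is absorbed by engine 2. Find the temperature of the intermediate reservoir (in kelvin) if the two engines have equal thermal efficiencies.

T_H = 455 °C → 455 + 273.15 = 728.15 K.
Equal efficiencies require 1 − T_m/T_H = 1 − T_C/T_m, i.e. T_m/T_H = T_C/T_m, so T_m = √(T_H·T_C) = √(728.15 × 343.00) = 500 K.

T_m ≈ 500 K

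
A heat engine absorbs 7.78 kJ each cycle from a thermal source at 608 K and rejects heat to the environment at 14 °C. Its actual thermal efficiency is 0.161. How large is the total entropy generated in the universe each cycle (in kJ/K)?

T_C = 14 °C → 14 + 273.15 = 287.15 K.
W = η·Q_H = 0.161 × 7.78 = 1.253 kJ, so Q_C = Q_H − W = 6.527 kJ.
The hot reservoir loses entropy Q_H/T_H = 7.78/608.00 = 0.01280 kJ/K; the cold reservoir gains Q_C/T_C = 6.527/287.15 = 0.02273 kJ/K.
ΔS_univ = −Q_H/T_H + Q_C/T_C = 0.009936 kJ/K (> 0, since η = 0.161 < η_Carnot = 0.528).

ΔS_univ ≈ 0.009936 kJ/K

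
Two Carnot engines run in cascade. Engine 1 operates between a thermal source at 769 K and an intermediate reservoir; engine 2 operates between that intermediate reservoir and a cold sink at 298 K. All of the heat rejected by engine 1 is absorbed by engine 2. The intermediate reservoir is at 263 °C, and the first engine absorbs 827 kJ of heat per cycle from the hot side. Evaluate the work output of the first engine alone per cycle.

W₁ ≈ 250.4 kJ

T_m = 263 °C → 263 + 273.15 = 536.15 K.
First-stage efficiency η₁ = 1 − T_m/T_H = 1 − 536.15/769.00 = 0.3028.
W₁ = η₁·Q_H = 0.3028 × 827 = 250.4 kJ.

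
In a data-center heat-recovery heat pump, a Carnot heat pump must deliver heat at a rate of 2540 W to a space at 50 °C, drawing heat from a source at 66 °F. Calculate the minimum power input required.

Ẇ_in ≈ 245 W

T_H = 50 °C → 50 + 273.15 = 323.15 K.
T_C = 66 °F → (66 − 32) × 5/9 = 18.89 °C = 292.04 K.
For a reversible heat pump, COP_HP = T_H/(T_H − T_C) = 323.15/31.11 = 10.3870.
W = Q_H/COP_HP = 2540/10.3870 = 245 W.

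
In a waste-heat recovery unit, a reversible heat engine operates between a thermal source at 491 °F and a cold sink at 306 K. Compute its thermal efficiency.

T_H = 491 °F → (491 − 32) × 5/9 = 255.00 °C = 528.15 K.
For a reversible engine, η = 1 − T_C/T_H = 1 − 306.00/528.15 = 0.4206.

η ≈ 0.4206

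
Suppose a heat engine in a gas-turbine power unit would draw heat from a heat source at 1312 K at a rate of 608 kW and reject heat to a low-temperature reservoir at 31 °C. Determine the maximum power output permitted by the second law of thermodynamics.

Ẇ_max ≈ 467.1 kW

T_C = 31 °C → 31 + 273.15 = 304.15 K.
By the Carnot theorem, η_max = 1 − T_C/T_H = 1 − 304.15/1312.00 = 0.7682.
W_max = η_max · Q_H = 0.7682 × 608 = 467.1 kW.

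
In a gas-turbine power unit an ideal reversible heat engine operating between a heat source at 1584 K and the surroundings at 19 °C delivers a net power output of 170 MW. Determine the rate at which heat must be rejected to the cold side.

T_C = 19 °C → 19 + 273.15 = 292.15 K.
For a reversible engine, η = 1 − T_C/T_H = 1 − 292.15/1584.00 = 0.8156.
Since Q_C/Q_H = T_C/T_H and Q_H = W/η, Q_C = W·T_C/(T_H − T_C) = 170 × 292.15/1291.85 = 38.4 MW.

Q̇_C ≈ 38.4 MW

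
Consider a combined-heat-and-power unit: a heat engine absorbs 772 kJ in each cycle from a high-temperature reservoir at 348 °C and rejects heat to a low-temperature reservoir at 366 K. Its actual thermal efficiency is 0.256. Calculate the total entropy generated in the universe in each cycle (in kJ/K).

T_H = 348 °C → 348 + 273.15 = 621.15 K.
W = η·Q_H = 0.256 × 772 = 197.6 kJ, so Q_C = Q_H − W = 574.4 kJ.
Entropy balance on the reservoirs: −Q_H/T_H = -1.243 kJ/K, +Q_C/T_C = 1.569 kJ/K.
ΔS_univ = −Q_H/T_H + Q_C/T_C = 0.3265 kJ/K (> 0, since η = 0.256 < η_Carnot = 0.411).

ΔS_univ ≈ 0.3265 kJ/K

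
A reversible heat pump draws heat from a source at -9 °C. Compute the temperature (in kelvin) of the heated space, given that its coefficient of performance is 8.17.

T_H ≈ 301 K

T_C = -9 °C → -9 + 273.15 = 264.15 K.
COP_HP = T_H/(T_H − T_C) ⇒ T_H = T_C·COP_HP/(COP_HP − 1) = 264.15 × 8.17/(8.17 − 1) = 301 K.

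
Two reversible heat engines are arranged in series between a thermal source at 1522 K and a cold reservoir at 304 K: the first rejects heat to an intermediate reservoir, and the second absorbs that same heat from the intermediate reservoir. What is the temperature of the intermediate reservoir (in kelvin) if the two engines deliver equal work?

For reversible stages Q_m = Q_H·(T_m/T_H). Setting W₁ = Q_H(1 − T_m/T_H) equal to W₂ = Q_m(1 − T_C/T_m) = Q_H·(T_m − T_C)/T_H gives T_H − T_m = T_m − T_C, so T_m = (T_H + T_C)/2 = (1522.00 + 304.00)/2 = 913 K.

T_m ≈ 913 K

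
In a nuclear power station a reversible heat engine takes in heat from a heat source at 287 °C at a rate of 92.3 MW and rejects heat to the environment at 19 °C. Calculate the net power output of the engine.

Ẇ ≈ 44.2 MW

T_H = 287 °C → 287 + 273.15 = 560.15 K.
T_C = 19 °C → 19 + 273.15 = 292.15 K.
Carnot efficiency: η = 1 − T_C/T_H = 1 − 292.15/560.15 = 0.4784.
W = η·Q_H = 0.4784 × 92.3 = 44.2 MW.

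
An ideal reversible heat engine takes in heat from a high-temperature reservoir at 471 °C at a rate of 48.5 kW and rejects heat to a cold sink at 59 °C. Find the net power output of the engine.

T_H = 471 °C → 471 + 273.15 = 744.15 K.
T_C = 59 °C → 59 + 273.15 = 332.15 K.
For a reversible engine, η = 1 − T_C/T_H = 1 − 332.15/744.15 = 0.5537.
W = η·Q_H = 0.5537 × 48.5 = 26.9 kW.

Ẇ ≈ 26.9 kW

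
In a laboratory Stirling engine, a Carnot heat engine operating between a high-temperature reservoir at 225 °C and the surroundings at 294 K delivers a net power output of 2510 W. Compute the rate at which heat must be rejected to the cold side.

T_H = 225 °C → 225 + 273.15 = 498.15 K.
Since the cycle is reversible, η = 1 − T_C/T_H = 1 − 294.00/498.15 = 0.4098.
Since Q_C/Q_H = T_C/T_H and Q_H = W/η, Q_C = W·T_C/(T_H − T_C) = 2510 × 294.00/204.15 = 3610 W.

Q̇_C ≈ 3610 W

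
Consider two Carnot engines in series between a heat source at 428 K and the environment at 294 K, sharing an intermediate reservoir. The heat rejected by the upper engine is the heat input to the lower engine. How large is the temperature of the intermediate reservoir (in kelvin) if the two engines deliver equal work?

For reversible stages Q_m = Q_H·(T_m/T_H). Setting W₁ = Q_H(1 − T_m/T_H) equal to W₂ = Q_m(1 − T_C/T_m) = Q_H·(T_m − T_C)/T_H gives T_H − T_m = T_m − T_C, so T_m = (T_H + T_C)/2 = (428.00 + 294.00)/2 = 361 K.

T_m ≈ 361 K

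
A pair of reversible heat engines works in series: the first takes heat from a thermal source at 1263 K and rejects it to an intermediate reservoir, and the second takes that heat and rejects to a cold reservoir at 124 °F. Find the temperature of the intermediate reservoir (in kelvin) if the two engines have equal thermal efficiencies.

T_C = 124 °F → (124 − 32) × 5/9 = 51.11 °C = 324.26 K.
Equal efficiencies require 1 − T_m/T_H = 1 − T_C/T_m, i.e. T_m/T_H = T_C/T_m, so T_m = √(T_H·T_C) = √(1263.00 × 324.26) = 640 K.

T_m ≈ 640 K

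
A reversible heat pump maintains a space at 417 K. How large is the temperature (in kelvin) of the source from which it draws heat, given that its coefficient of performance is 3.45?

T_C ≈ 296 K

COP_HP = T_H/(T_H − T_C) ⇒ T_C = T_H·(COP_HP − 1)/COP_HP = 417.00 × (3.45 − 1)/3.45 = 296 K.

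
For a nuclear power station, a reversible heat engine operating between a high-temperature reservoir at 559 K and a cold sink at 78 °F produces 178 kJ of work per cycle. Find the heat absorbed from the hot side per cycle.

Q_H ≈ 382.3 kJ

T_C = 78 °F → (78 − 32) × 5/9 = 25.56 °C = 298.71 K.
For a reversible engine, η = 1 − T_C/T_H = 1 − 298.71/559.00 = 0.4656.
Q_H = W/η = 178/0.4656 = 382.3 kJ.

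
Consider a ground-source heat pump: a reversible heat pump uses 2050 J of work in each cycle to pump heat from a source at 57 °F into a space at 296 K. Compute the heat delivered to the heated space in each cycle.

Q_H ≈ 67700 J

T_C = 57 °F → (57 − 32) × 5/9 = 13.89 °C = 287.04 K.
For a reversible heat pump, COP_HP = T_H/(T_H − T_C) = 296.00/8.96 = 33.0316.
Q_H = COP_HP · W = 33.0316 × 2050 = 67700 J.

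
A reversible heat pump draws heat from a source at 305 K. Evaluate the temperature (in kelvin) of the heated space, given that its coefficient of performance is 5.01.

T_H ≈ 381 K

COP_HP = T_H/(T_H − T_C) ⇒ T_H = T_C·COP_HP/(COP_HP − 1) = 305.00 × 5.01/(5.01 − 1) = 381 K.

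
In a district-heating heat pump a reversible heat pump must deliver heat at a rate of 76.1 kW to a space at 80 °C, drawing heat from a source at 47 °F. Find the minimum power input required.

T_H = 80 °C → 80 + 273.15 = 353.15 K.
T_C = 47 °F → (47 − 32) × 5/9 = 8.33 °C = 281.48 K.
For a reversible heat pump, COP_HP = T_H/(T_H − T_C) = 353.15/71.67 = 4.9277.
W = Q_H/COP_HP = 76.1/4.9277 = 15.4 kW.

Ẇ_in ≈ 15.4 kW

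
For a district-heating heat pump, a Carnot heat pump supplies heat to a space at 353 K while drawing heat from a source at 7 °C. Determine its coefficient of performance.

T_C = 7 °C → 7 + 273.15 = 280.15 K.
The Carnot heat-pump COP is COP_HP = T_H/(T_H − T_C) = 353.00/(353.00 − 280.15) = 4.85.

COP_HP ≈ 4.85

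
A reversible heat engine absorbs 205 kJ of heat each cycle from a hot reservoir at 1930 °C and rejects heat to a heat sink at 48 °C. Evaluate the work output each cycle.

W ≈ 175 kJ

T_H = 1930 °C → 1930 + 273.15 = 2203.15 K.
T_C = 48 °C → 48 + 273.15 = 321.15 K.
Since the cycle is reversible, η = 1 − T_C/T_H = 1 − 321.15/2203.15 = 0.8542.
W = η·Q_H = 0.8542 × 205 = 175 kJ.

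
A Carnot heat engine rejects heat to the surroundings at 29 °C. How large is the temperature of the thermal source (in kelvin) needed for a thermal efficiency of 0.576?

T_C = 29 °C → 29 + 273.15 = 302.15 K.
From η = 1 − T_C/T_H, solving for T_H gives T_H = T_C/(1 − η) = 302.15/(1 − 0.576) = 712.6 K.

T_H ≈ 712.6 K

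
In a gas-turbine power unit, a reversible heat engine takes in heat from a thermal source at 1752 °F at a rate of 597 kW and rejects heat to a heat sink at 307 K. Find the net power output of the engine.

T_H = 1752 °F → (1752 − 32) × 5/9 = 955.56 °C = 1228.71 K.
The Carnot efficiency is η = 1 − T_C/T_H = 1 − 307.00/1228.71 = 0.7501.
W = η·Q_H = 0.7501 × 597 = 448 kW.

Ẇ ≈ 448 kW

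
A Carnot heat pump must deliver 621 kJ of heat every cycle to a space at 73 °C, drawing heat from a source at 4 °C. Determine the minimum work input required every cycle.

T_H = 73 °C → 73 + 273.15 = 346.15 K.
T_C = 4 °C → 4 + 273.15 = 277.15 K.
The Carnot heat-pump COP is COP_HP = T_H/(T_H − T_C) = 346.15/69.00 = 5.0167.
W = Q_H/COP_HP = 621/5.0167 = 124 kJ.

W_in ≈ 124 kJ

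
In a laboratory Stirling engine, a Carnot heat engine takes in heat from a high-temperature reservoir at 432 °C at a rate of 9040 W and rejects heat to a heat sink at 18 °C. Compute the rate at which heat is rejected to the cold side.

Q̇_C ≈ 3730 W

T_H = 432 °C → 432 + 273.15 = 705.15 K.
T_C = 18 °C → 18 + 273.15 = 291.15 K.
Since the cycle is reversible, η = 1 − T_C/T_H = 1 − 291.15/705.15 = 0.5871.
For a reversible cycle Q_C/Q_H = T_C/T_H, so Q_C = 9040 × 291.15/705.15 = 3730 W.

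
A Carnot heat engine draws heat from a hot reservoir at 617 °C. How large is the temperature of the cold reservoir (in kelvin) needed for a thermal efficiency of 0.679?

T_C ≈ 285.7 K

T_H = 617 °C → 617 + 273.15 = 890.15 K.
From η = 1 − T_C/T_H, T_C = T_H·(1 − η) = 890.15 × (1 − 0.679) = 285.7 K.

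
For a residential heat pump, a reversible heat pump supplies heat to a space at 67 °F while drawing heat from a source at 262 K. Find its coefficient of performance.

T_H = 67 °F → (67 − 32) × 5/9 = 19.44 °C = 292.59 K.
For a reversible heat pump, COP_HP = T_H/(T_H − T_C) = 292.59/(292.59 − 262.00) = 9.56.

COP_HP ≈ 9.56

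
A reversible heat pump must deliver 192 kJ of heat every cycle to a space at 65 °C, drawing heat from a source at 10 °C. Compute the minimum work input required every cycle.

W_in ≈ 31.23 kJ

T_H = 65 °C → 65 + 273.15 = 338.15 K.
T_C = 10 °C → 10 + 273.15 = 283.15 K.
Reversible heating COP: COP_HP = T_H/(T_H − T_C) = 338.15/55.00 = 6.1482.
W = Q_H/COP_HP = 192/6.1482 = 31.23 kJ.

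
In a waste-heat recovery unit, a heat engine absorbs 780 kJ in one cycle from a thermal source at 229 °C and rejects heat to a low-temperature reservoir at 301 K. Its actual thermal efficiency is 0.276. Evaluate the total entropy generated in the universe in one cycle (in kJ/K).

T_H = 229 °C → 229 + 273.15 = 502.15 K.
W = η·Q_H = 0.276 × 780 = 215.3 kJ, so Q_C = Q_H − W = 564.7 kJ.
Reservoir entropy changes: ΔS_H = −Q_H/T_H = −780/502.15 = -1.553 kJ/K and ΔS_C = +Q_C/T_C = 564.7/301.00 = 1.876 kJ/K.
ΔS_univ = −Q_H/T_H + Q_C/T_C = 0.323 kJ/K (> 0, since η = 0.276 < η_Carnot = 0.401).

ΔS_univ ≈ 0.323 kJ/K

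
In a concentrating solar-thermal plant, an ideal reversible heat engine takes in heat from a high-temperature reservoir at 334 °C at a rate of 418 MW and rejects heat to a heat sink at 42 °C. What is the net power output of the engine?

T_H = 334 °C → 334 + 273.15 = 607.15 K.
T_C = 42 °C → 42 + 273.15 = 315.15 K.
For a reversible engine, η = 1 − T_C/T_H = 1 − 315.15/607.15 = 0.4809.
W = η·Q_H = 0.4809 × 418 = 201 MW.

Ẇ ≈ 201 MW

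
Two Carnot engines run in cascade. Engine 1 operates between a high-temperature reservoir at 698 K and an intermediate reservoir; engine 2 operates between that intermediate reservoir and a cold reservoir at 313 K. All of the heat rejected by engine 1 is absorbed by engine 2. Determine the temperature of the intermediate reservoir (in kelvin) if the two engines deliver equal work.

For reversible stages Q_m = Q_H·(T_m/T_H). Setting W₁ = Q_H(1 − T_m/T_H) equal to W₂ = Q_m(1 − T_C/T_m) = Q_H·(T_m − T_C)/T_H gives T_H − T_m = T_m − T_C, so T_m = (T_H + T_C)/2 = (698.00 + 313.00)/2 = 506 K.

T_m ≈ 506 K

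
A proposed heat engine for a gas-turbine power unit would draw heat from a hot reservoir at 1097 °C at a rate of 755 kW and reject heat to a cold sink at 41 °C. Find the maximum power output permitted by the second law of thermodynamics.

Ẇ_max ≈ 582 kW

T_H = 1097 °C → 1097 + 273.15 = 1370.15 K.
T_C = 41 °C → 41 + 273.15 = 314.15 K.
No engine can exceed the Carnot limit: η_max = 1 − T_C/T_H = 1 − 314.15/1370.15 = 0.7707.
W_max = η_max · Q_H = 0.7707 × 755 = 582 kW.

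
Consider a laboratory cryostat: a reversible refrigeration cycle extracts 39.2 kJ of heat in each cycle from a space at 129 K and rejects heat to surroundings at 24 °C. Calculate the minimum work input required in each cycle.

W_in ≈ 51.10 kJ

T_H = 24 °C → 24 + 273.15 = 297.15 K.
The reversible coefficient of performance is COP_R = T_C/(T_H − T_C) = 129.00/168.15 = 0.7672.
W = Q_C/COP_R = 39.2/0.7672 = 51.10 kJ.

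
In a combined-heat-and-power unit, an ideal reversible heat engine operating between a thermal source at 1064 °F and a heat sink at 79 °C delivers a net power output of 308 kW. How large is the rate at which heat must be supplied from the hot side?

T_H = 1064 °F → (1064 − 32) × 5/9 = 573.33 °C = 846.48 K.
T_C = 79 °C → 79 + 273.15 = 352.15 K.
Carnot efficiency: η = 1 − T_C/T_H = 1 − 352.15/846.48 = 0.5840.
Q_H = W/η = 308/0.5840 = 527 kW.

Q̇_H ≈ 527 kW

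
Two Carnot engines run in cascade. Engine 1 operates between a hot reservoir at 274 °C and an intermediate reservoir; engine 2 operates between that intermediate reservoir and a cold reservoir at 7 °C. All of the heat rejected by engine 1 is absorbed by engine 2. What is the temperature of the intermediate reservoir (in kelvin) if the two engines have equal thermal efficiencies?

T_m ≈ 392 K

T_H = 274 °C → 274 + 273.15 = 547.15 K.
T_C = 7 °C → 7 + 273.15 = 280.15 K.
Equal efficiencies require 1 − T_m/T_H = 1 − T_C/T_m, i.e. T_m/T_H = T_C/T_m, so T_m = √(T_H·T_C) = √(547.15 × 280.15) = 392 K.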